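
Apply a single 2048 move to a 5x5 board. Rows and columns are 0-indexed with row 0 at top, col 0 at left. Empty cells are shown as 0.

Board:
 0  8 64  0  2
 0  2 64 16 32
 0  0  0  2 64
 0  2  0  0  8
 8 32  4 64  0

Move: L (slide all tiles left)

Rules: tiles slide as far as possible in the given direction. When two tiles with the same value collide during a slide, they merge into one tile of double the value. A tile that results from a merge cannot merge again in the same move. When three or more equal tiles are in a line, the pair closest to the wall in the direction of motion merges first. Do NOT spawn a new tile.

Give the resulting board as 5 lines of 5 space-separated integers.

Answer:  8 64  2  0  0
 2 64 16 32  0
 2 64  0  0  0
 2  8  0  0  0
 8 32  4 64  0

Derivation:
Slide left:
row 0: [0, 8, 64, 0, 2] -> [8, 64, 2, 0, 0]
row 1: [0, 2, 64, 16, 32] -> [2, 64, 16, 32, 0]
row 2: [0, 0, 0, 2, 64] -> [2, 64, 0, 0, 0]
row 3: [0, 2, 0, 0, 8] -> [2, 8, 0, 0, 0]
row 4: [8, 32, 4, 64, 0] -> [8, 32, 4, 64, 0]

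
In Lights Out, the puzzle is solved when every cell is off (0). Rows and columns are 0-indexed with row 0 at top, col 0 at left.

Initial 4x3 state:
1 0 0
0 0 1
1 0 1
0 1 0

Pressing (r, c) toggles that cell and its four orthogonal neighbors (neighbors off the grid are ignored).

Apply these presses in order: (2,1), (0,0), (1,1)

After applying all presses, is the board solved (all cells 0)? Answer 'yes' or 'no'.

After press 1 at (2,1):
1 0 0
0 1 1
0 1 0
0 0 0

After press 2 at (0,0):
0 1 0
1 1 1
0 1 0
0 0 0

After press 3 at (1,1):
0 0 0
0 0 0
0 0 0
0 0 0

Lights still on: 0

Answer: yes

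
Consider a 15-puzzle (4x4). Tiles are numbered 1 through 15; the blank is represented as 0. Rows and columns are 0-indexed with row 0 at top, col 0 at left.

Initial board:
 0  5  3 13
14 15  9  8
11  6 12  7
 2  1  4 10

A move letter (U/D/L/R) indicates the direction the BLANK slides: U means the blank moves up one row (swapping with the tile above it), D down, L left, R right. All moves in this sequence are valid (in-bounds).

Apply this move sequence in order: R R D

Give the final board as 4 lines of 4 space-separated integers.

After move 1 (R):
 5  0  3 13
14 15  9  8
11  6 12  7
 2  1  4 10

After move 2 (R):
 5  3  0 13
14 15  9  8
11  6 12  7
 2  1  4 10

After move 3 (D):
 5  3  9 13
14 15  0  8
11  6 12  7
 2  1  4 10

Answer:  5  3  9 13
14 15  0  8
11  6 12  7
 2  1  4 10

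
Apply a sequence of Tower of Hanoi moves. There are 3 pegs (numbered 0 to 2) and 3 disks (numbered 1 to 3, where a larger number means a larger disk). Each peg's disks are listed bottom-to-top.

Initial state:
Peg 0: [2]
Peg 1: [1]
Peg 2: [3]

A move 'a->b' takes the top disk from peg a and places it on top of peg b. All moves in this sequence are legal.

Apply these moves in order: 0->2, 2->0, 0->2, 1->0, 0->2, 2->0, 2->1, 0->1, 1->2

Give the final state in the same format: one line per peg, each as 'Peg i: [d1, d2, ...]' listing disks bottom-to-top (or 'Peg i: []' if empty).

Answer: Peg 0: []
Peg 1: [2]
Peg 2: [3, 1]

Derivation:
After move 1 (0->2):
Peg 0: []
Peg 1: [1]
Peg 2: [3, 2]

After move 2 (2->0):
Peg 0: [2]
Peg 1: [1]
Peg 2: [3]

After move 3 (0->2):
Peg 0: []
Peg 1: [1]
Peg 2: [3, 2]

After move 4 (1->0):
Peg 0: [1]
Peg 1: []
Peg 2: [3, 2]

After move 5 (0->2):
Peg 0: []
Peg 1: []
Peg 2: [3, 2, 1]

After move 6 (2->0):
Peg 0: [1]
Peg 1: []
Peg 2: [3, 2]

After move 7 (2->1):
Peg 0: [1]
Peg 1: [2]
Peg 2: [3]

After move 8 (0->1):
Peg 0: []
Peg 1: [2, 1]
Peg 2: [3]

After move 9 (1->2):
Peg 0: []
Peg 1: [2]
Peg 2: [3, 1]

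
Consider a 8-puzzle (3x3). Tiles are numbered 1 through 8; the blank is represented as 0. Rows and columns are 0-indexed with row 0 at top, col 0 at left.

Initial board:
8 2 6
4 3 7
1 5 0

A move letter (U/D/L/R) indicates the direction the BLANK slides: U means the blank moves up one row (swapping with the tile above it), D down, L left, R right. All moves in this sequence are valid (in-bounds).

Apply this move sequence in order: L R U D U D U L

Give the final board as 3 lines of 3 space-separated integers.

Answer: 8 2 6
4 0 3
1 5 7

Derivation:
After move 1 (L):
8 2 6
4 3 7
1 0 5

After move 2 (R):
8 2 6
4 3 7
1 5 0

After move 3 (U):
8 2 6
4 3 0
1 5 7

After move 4 (D):
8 2 6
4 3 7
1 5 0

After move 5 (U):
8 2 6
4 3 0
1 5 7

After move 6 (D):
8 2 6
4 3 7
1 5 0

After move 7 (U):
8 2 6
4 3 0
1 5 7

After move 8 (L):
8 2 6
4 0 3
1 5 7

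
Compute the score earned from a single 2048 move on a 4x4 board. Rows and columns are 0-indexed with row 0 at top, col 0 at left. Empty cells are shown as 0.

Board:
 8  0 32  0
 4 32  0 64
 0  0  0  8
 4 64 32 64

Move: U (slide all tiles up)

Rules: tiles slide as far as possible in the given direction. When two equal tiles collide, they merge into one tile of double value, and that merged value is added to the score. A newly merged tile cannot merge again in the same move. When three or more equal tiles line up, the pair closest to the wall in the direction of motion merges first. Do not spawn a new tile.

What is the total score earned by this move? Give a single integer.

Answer: 72

Derivation:
Slide up:
col 0: [8, 4, 0, 4] -> [8, 8, 0, 0]  score +8 (running 8)
col 1: [0, 32, 0, 64] -> [32, 64, 0, 0]  score +0 (running 8)
col 2: [32, 0, 0, 32] -> [64, 0, 0, 0]  score +64 (running 72)
col 3: [0, 64, 8, 64] -> [64, 8, 64, 0]  score +0 (running 72)
Board after move:
 8 32 64 64
 8 64  0  8
 0  0  0 64
 0  0  0  0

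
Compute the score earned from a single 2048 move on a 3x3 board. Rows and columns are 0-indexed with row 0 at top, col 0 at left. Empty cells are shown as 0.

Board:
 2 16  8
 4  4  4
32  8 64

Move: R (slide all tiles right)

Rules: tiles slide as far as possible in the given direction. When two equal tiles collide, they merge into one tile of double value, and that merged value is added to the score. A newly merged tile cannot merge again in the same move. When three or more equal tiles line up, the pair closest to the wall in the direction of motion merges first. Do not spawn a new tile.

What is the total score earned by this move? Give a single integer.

Slide right:
row 0: [2, 16, 8] -> [2, 16, 8]  score +0 (running 0)
row 1: [4, 4, 4] -> [0, 4, 8]  score +8 (running 8)
row 2: [32, 8, 64] -> [32, 8, 64]  score +0 (running 8)
Board after move:
 2 16  8
 0  4  8
32  8 64

Answer: 8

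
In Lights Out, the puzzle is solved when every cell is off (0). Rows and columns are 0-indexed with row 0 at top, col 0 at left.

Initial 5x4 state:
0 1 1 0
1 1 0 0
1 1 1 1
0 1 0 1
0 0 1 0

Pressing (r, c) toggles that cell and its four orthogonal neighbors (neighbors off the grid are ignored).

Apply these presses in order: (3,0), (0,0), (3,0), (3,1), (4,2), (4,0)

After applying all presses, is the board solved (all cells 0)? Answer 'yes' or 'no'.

After press 1 at (3,0):
0 1 1 0
1 1 0 0
0 1 1 1
1 0 0 1
1 0 1 0

After press 2 at (0,0):
1 0 1 0
0 1 0 0
0 1 1 1
1 0 0 1
1 0 1 0

After press 3 at (3,0):
1 0 1 0
0 1 0 0
1 1 1 1
0 1 0 1
0 0 1 0

After press 4 at (3,1):
1 0 1 0
0 1 0 0
1 0 1 1
1 0 1 1
0 1 1 0

After press 5 at (4,2):
1 0 1 0
0 1 0 0
1 0 1 1
1 0 0 1
0 0 0 1

After press 6 at (4,0):
1 0 1 0
0 1 0 0
1 0 1 1
0 0 0 1
1 1 0 1

Lights still on: 10

Answer: no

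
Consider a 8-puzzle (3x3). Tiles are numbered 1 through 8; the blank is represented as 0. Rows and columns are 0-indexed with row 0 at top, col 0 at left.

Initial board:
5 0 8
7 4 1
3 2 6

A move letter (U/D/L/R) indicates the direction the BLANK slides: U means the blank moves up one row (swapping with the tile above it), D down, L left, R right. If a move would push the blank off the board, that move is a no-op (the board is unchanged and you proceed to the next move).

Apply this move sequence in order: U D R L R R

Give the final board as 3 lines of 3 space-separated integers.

After move 1 (U):
5 0 8
7 4 1
3 2 6

After move 2 (D):
5 4 8
7 0 1
3 2 6

After move 3 (R):
5 4 8
7 1 0
3 2 6

After move 4 (L):
5 4 8
7 0 1
3 2 6

After move 5 (R):
5 4 8
7 1 0
3 2 6

After move 6 (R):
5 4 8
7 1 0
3 2 6

Answer: 5 4 8
7 1 0
3 2 6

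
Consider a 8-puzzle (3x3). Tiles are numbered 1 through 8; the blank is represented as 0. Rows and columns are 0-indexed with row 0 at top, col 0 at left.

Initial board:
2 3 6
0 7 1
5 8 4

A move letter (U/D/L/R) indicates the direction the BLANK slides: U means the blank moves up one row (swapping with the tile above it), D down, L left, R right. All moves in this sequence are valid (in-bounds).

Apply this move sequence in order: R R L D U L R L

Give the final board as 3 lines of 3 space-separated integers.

After move 1 (R):
2 3 6
7 0 1
5 8 4

After move 2 (R):
2 3 6
7 1 0
5 8 4

After move 3 (L):
2 3 6
7 0 1
5 8 4

After move 4 (D):
2 3 6
7 8 1
5 0 4

After move 5 (U):
2 3 6
7 0 1
5 8 4

After move 6 (L):
2 3 6
0 7 1
5 8 4

After move 7 (R):
2 3 6
7 0 1
5 8 4

After move 8 (L):
2 3 6
0 7 1
5 8 4

Answer: 2 3 6
0 7 1
5 8 4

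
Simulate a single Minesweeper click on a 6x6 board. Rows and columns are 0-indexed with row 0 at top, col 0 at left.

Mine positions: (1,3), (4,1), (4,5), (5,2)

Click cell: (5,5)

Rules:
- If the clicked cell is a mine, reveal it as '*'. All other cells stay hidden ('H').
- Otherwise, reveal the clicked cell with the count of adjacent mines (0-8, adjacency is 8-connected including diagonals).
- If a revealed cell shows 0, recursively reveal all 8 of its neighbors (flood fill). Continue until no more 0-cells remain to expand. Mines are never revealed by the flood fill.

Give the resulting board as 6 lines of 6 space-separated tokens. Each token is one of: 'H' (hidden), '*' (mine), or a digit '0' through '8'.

H H H H H H
H H H H H H
H H H H H H
H H H H H H
H H H H H H
H H H H H 1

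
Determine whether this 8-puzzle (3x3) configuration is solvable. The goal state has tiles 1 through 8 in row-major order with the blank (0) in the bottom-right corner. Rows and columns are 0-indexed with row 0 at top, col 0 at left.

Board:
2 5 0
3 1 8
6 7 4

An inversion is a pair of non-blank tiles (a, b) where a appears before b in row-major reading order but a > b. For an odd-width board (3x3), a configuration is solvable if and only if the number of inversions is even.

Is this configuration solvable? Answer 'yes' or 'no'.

Inversions (pairs i<j in row-major order where tile[i] > tile[j] > 0): 10
10 is even, so the puzzle is solvable.

Answer: yes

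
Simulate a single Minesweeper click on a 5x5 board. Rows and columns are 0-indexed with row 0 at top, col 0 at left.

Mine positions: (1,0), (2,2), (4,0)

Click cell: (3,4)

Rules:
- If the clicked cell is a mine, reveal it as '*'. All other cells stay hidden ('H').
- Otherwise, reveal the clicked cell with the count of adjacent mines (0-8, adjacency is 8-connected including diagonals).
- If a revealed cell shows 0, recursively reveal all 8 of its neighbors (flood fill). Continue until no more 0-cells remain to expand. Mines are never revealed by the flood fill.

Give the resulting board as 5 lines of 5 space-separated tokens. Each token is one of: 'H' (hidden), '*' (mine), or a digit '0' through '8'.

H 1 0 0 0
H 2 1 1 0
H H H 1 0
H 2 1 1 0
H 1 0 0 0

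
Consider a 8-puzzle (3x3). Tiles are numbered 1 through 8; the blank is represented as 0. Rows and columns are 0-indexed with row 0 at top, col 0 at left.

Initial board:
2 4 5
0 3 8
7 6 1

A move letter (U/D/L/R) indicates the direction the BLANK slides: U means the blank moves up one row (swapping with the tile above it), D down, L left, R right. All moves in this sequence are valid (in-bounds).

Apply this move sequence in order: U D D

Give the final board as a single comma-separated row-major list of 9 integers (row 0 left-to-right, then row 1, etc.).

Answer: 2, 4, 5, 7, 3, 8, 0, 6, 1

Derivation:
After move 1 (U):
0 4 5
2 3 8
7 6 1

After move 2 (D):
2 4 5
0 3 8
7 6 1

After move 3 (D):
2 4 5
7 3 8
0 6 1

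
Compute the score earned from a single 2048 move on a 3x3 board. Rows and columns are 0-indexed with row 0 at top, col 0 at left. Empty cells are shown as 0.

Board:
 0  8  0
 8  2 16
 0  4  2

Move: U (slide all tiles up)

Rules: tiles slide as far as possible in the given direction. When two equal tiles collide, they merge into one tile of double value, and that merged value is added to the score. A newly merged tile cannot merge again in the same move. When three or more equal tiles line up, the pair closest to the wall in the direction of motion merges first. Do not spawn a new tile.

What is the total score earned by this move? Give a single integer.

Answer: 0

Derivation:
Slide up:
col 0: [0, 8, 0] -> [8, 0, 0]  score +0 (running 0)
col 1: [8, 2, 4] -> [8, 2, 4]  score +0 (running 0)
col 2: [0, 16, 2] -> [16, 2, 0]  score +0 (running 0)
Board after move:
 8  8 16
 0  2  2
 0  4  0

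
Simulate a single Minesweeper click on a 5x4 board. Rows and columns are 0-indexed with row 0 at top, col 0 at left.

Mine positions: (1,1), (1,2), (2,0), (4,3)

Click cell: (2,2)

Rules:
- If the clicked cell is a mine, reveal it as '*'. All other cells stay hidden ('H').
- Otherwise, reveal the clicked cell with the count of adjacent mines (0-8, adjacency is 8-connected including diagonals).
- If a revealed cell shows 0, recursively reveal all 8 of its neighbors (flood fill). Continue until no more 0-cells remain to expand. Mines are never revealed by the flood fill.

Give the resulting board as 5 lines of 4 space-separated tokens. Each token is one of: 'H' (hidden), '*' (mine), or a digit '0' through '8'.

H H H H
H H H H
H H 2 H
H H H H
H H H H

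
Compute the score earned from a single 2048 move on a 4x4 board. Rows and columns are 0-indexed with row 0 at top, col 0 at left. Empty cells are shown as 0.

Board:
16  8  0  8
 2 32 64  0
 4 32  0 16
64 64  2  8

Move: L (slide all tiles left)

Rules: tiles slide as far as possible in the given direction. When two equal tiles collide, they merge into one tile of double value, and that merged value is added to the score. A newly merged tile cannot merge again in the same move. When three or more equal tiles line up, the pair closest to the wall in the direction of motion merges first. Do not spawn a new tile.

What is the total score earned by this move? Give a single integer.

Slide left:
row 0: [16, 8, 0, 8] -> [16, 16, 0, 0]  score +16 (running 16)
row 1: [2, 32, 64, 0] -> [2, 32, 64, 0]  score +0 (running 16)
row 2: [4, 32, 0, 16] -> [4, 32, 16, 0]  score +0 (running 16)
row 3: [64, 64, 2, 8] -> [128, 2, 8, 0]  score +128 (running 144)
Board after move:
 16  16   0   0
  2  32  64   0
  4  32  16   0
128   2   8   0

Answer: 144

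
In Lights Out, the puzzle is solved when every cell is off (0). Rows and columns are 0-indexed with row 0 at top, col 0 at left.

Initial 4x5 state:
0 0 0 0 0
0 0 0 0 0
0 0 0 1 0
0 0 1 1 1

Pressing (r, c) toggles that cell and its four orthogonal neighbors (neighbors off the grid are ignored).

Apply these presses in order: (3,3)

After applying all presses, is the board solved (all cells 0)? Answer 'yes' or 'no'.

Answer: yes

Derivation:
After press 1 at (3,3):
0 0 0 0 0
0 0 0 0 0
0 0 0 0 0
0 0 0 0 0

Lights still on: 0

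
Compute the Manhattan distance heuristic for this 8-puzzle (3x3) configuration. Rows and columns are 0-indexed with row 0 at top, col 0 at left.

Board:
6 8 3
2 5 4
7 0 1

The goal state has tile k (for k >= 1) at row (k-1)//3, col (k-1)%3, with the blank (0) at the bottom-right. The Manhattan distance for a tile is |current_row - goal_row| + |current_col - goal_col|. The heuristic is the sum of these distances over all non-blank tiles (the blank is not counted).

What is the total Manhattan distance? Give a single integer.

Answer: 13

Derivation:
Tile 6: at (0,0), goal (1,2), distance |0-1|+|0-2| = 3
Tile 8: at (0,1), goal (2,1), distance |0-2|+|1-1| = 2
Tile 3: at (0,2), goal (0,2), distance |0-0|+|2-2| = 0
Tile 2: at (1,0), goal (0,1), distance |1-0|+|0-1| = 2
Tile 5: at (1,1), goal (1,1), distance |1-1|+|1-1| = 0
Tile 4: at (1,2), goal (1,0), distance |1-1|+|2-0| = 2
Tile 7: at (2,0), goal (2,0), distance |2-2|+|0-0| = 0
Tile 1: at (2,2), goal (0,0), distance |2-0|+|2-0| = 4
Sum: 3 + 2 + 0 + 2 + 0 + 2 + 0 + 4 = 13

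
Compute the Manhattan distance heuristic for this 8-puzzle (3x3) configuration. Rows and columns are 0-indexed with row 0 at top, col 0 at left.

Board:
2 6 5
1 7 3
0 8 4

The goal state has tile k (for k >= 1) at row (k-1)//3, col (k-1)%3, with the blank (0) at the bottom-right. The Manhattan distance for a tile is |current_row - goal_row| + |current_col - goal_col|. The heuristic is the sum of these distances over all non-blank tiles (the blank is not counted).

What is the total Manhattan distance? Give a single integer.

Tile 2: (0,0)->(0,1) = 1
Tile 6: (0,1)->(1,2) = 2
Tile 5: (0,2)->(1,1) = 2
Tile 1: (1,0)->(0,0) = 1
Tile 7: (1,1)->(2,0) = 2
Tile 3: (1,2)->(0,2) = 1
Tile 8: (2,1)->(2,1) = 0
Tile 4: (2,2)->(1,0) = 3
Sum: 1 + 2 + 2 + 1 + 2 + 1 + 0 + 3 = 12

Answer: 12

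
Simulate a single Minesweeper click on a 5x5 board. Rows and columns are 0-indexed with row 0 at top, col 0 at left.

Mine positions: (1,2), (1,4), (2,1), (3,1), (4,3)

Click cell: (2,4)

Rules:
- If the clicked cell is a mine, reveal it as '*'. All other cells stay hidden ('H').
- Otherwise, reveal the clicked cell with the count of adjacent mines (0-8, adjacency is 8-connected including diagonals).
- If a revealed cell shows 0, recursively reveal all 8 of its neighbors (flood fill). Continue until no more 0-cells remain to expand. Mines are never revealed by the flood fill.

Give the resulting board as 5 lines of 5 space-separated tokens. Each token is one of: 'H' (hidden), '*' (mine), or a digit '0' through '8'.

H H H H H
H H H H H
H H H H 1
H H H H H
H H H H H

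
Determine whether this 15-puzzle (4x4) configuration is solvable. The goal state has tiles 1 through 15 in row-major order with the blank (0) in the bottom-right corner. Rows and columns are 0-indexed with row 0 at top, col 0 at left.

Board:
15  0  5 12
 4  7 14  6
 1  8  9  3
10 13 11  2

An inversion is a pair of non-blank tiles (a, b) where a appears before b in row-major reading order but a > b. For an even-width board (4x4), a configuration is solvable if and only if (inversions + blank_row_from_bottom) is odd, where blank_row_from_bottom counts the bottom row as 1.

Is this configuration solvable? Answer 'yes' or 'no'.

Answer: no

Derivation:
Inversions: 56
Blank is in row 0 (0-indexed from top), which is row 4 counting from the bottom (bottom = 1).
56 + 4 = 60, which is even, so the puzzle is not solvable.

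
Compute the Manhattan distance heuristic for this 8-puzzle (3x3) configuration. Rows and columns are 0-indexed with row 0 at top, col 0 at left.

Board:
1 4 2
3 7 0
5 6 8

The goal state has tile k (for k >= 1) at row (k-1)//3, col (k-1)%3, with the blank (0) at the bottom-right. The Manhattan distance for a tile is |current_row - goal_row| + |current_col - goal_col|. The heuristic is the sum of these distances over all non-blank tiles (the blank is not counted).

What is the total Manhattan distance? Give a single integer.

Answer: 13

Derivation:
Tile 1: at (0,0), goal (0,0), distance |0-0|+|0-0| = 0
Tile 4: at (0,1), goal (1,0), distance |0-1|+|1-0| = 2
Tile 2: at (0,2), goal (0,1), distance |0-0|+|2-1| = 1
Tile 3: at (1,0), goal (0,2), distance |1-0|+|0-2| = 3
Tile 7: at (1,1), goal (2,0), distance |1-2|+|1-0| = 2
Tile 5: at (2,0), goal (1,1), distance |2-1|+|0-1| = 2
Tile 6: at (2,1), goal (1,2), distance |2-1|+|1-2| = 2
Tile 8: at (2,2), goal (2,1), distance |2-2|+|2-1| = 1
Sum: 0 + 2 + 1 + 3 + 2 + 2 + 2 + 1 = 13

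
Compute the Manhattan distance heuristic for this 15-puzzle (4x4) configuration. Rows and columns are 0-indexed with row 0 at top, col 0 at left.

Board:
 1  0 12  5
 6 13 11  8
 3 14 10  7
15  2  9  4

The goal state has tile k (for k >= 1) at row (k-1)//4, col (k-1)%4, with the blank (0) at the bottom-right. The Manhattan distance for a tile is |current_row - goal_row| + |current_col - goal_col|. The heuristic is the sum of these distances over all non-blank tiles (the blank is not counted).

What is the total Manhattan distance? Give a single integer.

Answer: 31

Derivation:
Tile 1: (0,0)->(0,0) = 0
Tile 12: (0,2)->(2,3) = 3
Tile 5: (0,3)->(1,0) = 4
Tile 6: (1,0)->(1,1) = 1
Tile 13: (1,1)->(3,0) = 3
Tile 11: (1,2)->(2,2) = 1
Tile 8: (1,3)->(1,3) = 0
Tile 3: (2,0)->(0,2) = 4
Tile 14: (2,1)->(3,1) = 1
Tile 10: (2,2)->(2,1) = 1
Tile 7: (2,3)->(1,2) = 2
Tile 15: (3,0)->(3,2) = 2
Tile 2: (3,1)->(0,1) = 3
Tile 9: (3,2)->(2,0) = 3
Tile 4: (3,3)->(0,3) = 3
Sum: 0 + 3 + 4 + 1 + 3 + 1 + 0 + 4 + 1 + 1 + 2 + 2 + 3 + 3 + 3 = 31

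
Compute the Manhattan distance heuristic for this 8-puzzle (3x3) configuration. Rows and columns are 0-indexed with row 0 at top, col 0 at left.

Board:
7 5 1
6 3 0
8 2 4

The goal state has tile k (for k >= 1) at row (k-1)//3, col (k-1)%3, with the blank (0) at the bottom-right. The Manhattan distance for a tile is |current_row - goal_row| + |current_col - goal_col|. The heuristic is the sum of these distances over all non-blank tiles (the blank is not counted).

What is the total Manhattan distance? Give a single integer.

Answer: 15

Derivation:
Tile 7: at (0,0), goal (2,0), distance |0-2|+|0-0| = 2
Tile 5: at (0,1), goal (1,1), distance |0-1|+|1-1| = 1
Tile 1: at (0,2), goal (0,0), distance |0-0|+|2-0| = 2
Tile 6: at (1,0), goal (1,2), distance |1-1|+|0-2| = 2
Tile 3: at (1,1), goal (0,2), distance |1-0|+|1-2| = 2
Tile 8: at (2,0), goal (2,1), distance |2-2|+|0-1| = 1
Tile 2: at (2,1), goal (0,1), distance |2-0|+|1-1| = 2
Tile 4: at (2,2), goal (1,0), distance |2-1|+|2-0| = 3
Sum: 2 + 1 + 2 + 2 + 2 + 1 + 2 + 3 = 15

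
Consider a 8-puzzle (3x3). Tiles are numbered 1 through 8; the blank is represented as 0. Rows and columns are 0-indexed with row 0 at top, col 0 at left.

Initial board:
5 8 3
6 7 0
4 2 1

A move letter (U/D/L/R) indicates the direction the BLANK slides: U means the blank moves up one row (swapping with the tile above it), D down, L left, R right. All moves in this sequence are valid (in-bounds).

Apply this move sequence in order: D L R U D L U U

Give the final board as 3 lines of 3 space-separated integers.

Answer: 5 0 3
6 8 1
4 7 2

Derivation:
After move 1 (D):
5 8 3
6 7 1
4 2 0

After move 2 (L):
5 8 3
6 7 1
4 0 2

After move 3 (R):
5 8 3
6 7 1
4 2 0

After move 4 (U):
5 8 3
6 7 0
4 2 1

After move 5 (D):
5 8 3
6 7 1
4 2 0

After move 6 (L):
5 8 3
6 7 1
4 0 2

After move 7 (U):
5 8 3
6 0 1
4 7 2

After move 8 (U):
5 0 3
6 8 1
4 7 2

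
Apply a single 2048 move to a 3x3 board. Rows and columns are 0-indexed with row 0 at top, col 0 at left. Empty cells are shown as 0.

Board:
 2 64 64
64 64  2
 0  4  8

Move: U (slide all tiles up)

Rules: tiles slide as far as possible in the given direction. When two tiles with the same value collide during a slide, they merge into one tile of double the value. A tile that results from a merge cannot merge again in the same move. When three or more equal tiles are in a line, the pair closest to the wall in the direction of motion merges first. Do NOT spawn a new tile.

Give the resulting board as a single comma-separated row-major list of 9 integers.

Slide up:
col 0: [2, 64, 0] -> [2, 64, 0]
col 1: [64, 64, 4] -> [128, 4, 0]
col 2: [64, 2, 8] -> [64, 2, 8]

Answer: 2, 128, 64, 64, 4, 2, 0, 0, 8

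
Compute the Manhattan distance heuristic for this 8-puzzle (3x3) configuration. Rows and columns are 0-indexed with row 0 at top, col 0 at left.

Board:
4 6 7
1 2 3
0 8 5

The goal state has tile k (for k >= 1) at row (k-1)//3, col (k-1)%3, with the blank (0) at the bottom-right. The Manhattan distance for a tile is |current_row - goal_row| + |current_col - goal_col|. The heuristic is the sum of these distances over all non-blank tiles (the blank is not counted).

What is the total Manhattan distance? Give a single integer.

Tile 4: at (0,0), goal (1,0), distance |0-1|+|0-0| = 1
Tile 6: at (0,1), goal (1,2), distance |0-1|+|1-2| = 2
Tile 7: at (0,2), goal (2,0), distance |0-2|+|2-0| = 4
Tile 1: at (1,0), goal (0,0), distance |1-0|+|0-0| = 1
Tile 2: at (1,1), goal (0,1), distance |1-0|+|1-1| = 1
Tile 3: at (1,2), goal (0,2), distance |1-0|+|2-2| = 1
Tile 8: at (2,1), goal (2,1), distance |2-2|+|1-1| = 0
Tile 5: at (2,2), goal (1,1), distance |2-1|+|2-1| = 2
Sum: 1 + 2 + 4 + 1 + 1 + 1 + 0 + 2 = 12

Answer: 12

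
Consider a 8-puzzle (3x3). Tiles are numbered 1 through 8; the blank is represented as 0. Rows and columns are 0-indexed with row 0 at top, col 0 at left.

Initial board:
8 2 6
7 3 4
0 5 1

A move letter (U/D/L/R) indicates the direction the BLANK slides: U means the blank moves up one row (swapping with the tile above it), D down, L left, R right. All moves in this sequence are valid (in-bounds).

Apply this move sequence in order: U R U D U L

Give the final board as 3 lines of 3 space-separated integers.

Answer: 0 8 6
3 2 4
7 5 1

Derivation:
After move 1 (U):
8 2 6
0 3 4
7 5 1

After move 2 (R):
8 2 6
3 0 4
7 5 1

After move 3 (U):
8 0 6
3 2 4
7 5 1

After move 4 (D):
8 2 6
3 0 4
7 5 1

After move 5 (U):
8 0 6
3 2 4
7 5 1

After move 6 (L):
0 8 6
3 2 4
7 5 1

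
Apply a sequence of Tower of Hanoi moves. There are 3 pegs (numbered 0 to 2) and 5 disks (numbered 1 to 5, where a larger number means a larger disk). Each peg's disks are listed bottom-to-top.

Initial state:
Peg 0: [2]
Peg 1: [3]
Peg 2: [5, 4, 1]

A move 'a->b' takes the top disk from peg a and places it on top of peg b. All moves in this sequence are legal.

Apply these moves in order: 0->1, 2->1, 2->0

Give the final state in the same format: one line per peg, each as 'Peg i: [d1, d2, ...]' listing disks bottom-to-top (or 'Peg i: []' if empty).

Answer: Peg 0: [4]
Peg 1: [3, 2, 1]
Peg 2: [5]

Derivation:
After move 1 (0->1):
Peg 0: []
Peg 1: [3, 2]
Peg 2: [5, 4, 1]

After move 2 (2->1):
Peg 0: []
Peg 1: [3, 2, 1]
Peg 2: [5, 4]

After move 3 (2->0):
Peg 0: [4]
Peg 1: [3, 2, 1]
Peg 2: [5]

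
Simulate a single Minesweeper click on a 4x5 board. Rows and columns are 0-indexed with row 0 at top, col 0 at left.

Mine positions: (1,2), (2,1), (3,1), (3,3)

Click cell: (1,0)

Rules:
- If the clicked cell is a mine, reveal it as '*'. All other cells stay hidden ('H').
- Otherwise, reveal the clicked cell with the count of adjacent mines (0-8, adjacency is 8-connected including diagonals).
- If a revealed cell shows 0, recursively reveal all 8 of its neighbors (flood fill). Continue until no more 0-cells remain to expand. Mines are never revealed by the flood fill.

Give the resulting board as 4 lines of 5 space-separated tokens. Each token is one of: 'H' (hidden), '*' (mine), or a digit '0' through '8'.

H H H H H
1 H H H H
H H H H H
H H H H H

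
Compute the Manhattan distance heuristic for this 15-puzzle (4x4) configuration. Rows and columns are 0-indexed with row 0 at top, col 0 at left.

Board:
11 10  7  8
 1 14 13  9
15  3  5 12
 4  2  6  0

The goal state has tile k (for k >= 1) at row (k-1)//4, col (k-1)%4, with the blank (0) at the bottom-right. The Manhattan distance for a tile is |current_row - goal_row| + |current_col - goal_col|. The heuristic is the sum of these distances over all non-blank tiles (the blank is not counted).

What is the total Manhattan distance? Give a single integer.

Answer: 40

Derivation:
Tile 11: (0,0)->(2,2) = 4
Tile 10: (0,1)->(2,1) = 2
Tile 7: (0,2)->(1,2) = 1
Tile 8: (0,3)->(1,3) = 1
Tile 1: (1,0)->(0,0) = 1
Tile 14: (1,1)->(3,1) = 2
Tile 13: (1,2)->(3,0) = 4
Tile 9: (1,3)->(2,0) = 4
Tile 15: (2,0)->(3,2) = 3
Tile 3: (2,1)->(0,2) = 3
Tile 5: (2,2)->(1,0) = 3
Tile 12: (2,3)->(2,3) = 0
Tile 4: (3,0)->(0,3) = 6
Tile 2: (3,1)->(0,1) = 3
Tile 6: (3,2)->(1,1) = 3
Sum: 4 + 2 + 1 + 1 + 1 + 2 + 4 + 4 + 3 + 3 + 3 + 0 + 6 + 3 + 3 = 40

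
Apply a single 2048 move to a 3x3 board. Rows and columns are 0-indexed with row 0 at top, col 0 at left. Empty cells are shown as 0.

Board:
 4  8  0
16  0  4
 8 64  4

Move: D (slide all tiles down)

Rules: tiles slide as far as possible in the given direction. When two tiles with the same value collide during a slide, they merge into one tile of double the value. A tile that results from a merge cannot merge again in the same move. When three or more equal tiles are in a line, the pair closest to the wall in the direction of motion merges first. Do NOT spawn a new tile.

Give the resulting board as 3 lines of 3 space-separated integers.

Answer:  4  0  0
16  8  0
 8 64  8

Derivation:
Slide down:
col 0: [4, 16, 8] -> [4, 16, 8]
col 1: [8, 0, 64] -> [0, 8, 64]
col 2: [0, 4, 4] -> [0, 0, 8]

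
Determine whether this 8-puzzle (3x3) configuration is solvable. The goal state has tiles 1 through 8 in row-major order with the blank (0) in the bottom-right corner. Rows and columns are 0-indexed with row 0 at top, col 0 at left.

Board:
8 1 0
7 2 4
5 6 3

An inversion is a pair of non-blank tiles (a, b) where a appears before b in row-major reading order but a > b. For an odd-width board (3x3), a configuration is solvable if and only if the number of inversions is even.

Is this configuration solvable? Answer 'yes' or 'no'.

Answer: no

Derivation:
Inversions (pairs i<j in row-major order where tile[i] > tile[j] > 0): 15
15 is odd, so the puzzle is not solvable.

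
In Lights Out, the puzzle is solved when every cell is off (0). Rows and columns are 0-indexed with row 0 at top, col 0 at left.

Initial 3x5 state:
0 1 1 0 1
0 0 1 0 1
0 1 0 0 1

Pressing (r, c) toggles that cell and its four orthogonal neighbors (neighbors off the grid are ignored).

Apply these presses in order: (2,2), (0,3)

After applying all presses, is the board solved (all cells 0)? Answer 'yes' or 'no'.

Answer: no

Derivation:
After press 1 at (2,2):
0 1 1 0 1
0 0 0 0 1
0 0 1 1 1

After press 2 at (0,3):
0 1 0 1 0
0 0 0 1 1
0 0 1 1 1

Lights still on: 7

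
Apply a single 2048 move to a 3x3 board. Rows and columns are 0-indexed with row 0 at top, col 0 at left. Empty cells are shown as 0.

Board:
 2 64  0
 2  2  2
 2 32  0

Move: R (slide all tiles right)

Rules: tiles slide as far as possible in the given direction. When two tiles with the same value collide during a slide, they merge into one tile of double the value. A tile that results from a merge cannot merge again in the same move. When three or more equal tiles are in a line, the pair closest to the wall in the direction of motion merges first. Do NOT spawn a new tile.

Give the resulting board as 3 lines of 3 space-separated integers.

Answer:  0  2 64
 0  2  4
 0  2 32

Derivation:
Slide right:
row 0: [2, 64, 0] -> [0, 2, 64]
row 1: [2, 2, 2] -> [0, 2, 4]
row 2: [2, 32, 0] -> [0, 2, 32]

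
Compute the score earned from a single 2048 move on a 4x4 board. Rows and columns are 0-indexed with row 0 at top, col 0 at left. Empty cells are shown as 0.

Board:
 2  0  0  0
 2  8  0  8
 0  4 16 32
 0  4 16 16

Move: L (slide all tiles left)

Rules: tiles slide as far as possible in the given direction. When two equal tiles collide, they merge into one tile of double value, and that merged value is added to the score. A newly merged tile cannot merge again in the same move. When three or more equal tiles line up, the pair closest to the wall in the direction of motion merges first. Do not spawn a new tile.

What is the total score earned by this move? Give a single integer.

Answer: 48

Derivation:
Slide left:
row 0: [2, 0, 0, 0] -> [2, 0, 0, 0]  score +0 (running 0)
row 1: [2, 8, 0, 8] -> [2, 16, 0, 0]  score +16 (running 16)
row 2: [0, 4, 16, 32] -> [4, 16, 32, 0]  score +0 (running 16)
row 3: [0, 4, 16, 16] -> [4, 32, 0, 0]  score +32 (running 48)
Board after move:
 2  0  0  0
 2 16  0  0
 4 16 32  0
 4 32  0  0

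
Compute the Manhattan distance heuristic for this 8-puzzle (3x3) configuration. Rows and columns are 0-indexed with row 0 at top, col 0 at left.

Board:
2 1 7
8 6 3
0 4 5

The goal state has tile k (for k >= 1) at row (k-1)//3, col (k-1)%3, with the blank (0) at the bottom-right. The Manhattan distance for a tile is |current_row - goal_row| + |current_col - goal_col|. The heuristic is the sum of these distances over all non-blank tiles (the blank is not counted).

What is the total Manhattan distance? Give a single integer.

Answer: 14

Derivation:
Tile 2: (0,0)->(0,1) = 1
Tile 1: (0,1)->(0,0) = 1
Tile 7: (0,2)->(2,0) = 4
Tile 8: (1,0)->(2,1) = 2
Tile 6: (1,1)->(1,2) = 1
Tile 3: (1,2)->(0,2) = 1
Tile 4: (2,1)->(1,0) = 2
Tile 5: (2,2)->(1,1) = 2
Sum: 1 + 1 + 4 + 2 + 1 + 1 + 2 + 2 = 14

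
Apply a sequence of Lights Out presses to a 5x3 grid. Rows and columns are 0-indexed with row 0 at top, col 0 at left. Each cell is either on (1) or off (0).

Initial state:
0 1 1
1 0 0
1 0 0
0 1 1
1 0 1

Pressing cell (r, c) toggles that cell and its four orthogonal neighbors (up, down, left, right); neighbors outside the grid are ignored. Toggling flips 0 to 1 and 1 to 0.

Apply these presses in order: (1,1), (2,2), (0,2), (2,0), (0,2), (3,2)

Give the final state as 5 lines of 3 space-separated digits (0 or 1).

Answer: 0 0 1
1 1 0
0 1 0
1 0 1
1 0 0

Derivation:
After press 1 at (1,1):
0 0 1
0 1 1
1 1 0
0 1 1
1 0 1

After press 2 at (2,2):
0 0 1
0 1 0
1 0 1
0 1 0
1 0 1

After press 3 at (0,2):
0 1 0
0 1 1
1 0 1
0 1 0
1 0 1

After press 4 at (2,0):
0 1 0
1 1 1
0 1 1
1 1 0
1 0 1

After press 5 at (0,2):
0 0 1
1 1 0
0 1 1
1 1 0
1 0 1

After press 6 at (3,2):
0 0 1
1 1 0
0 1 0
1 0 1
1 0 0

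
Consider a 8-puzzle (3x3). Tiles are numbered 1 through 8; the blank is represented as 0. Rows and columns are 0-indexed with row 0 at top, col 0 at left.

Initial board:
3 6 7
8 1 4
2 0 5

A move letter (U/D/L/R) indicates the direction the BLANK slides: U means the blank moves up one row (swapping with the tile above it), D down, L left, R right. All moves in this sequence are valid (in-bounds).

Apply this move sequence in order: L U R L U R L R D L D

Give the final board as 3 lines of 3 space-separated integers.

Answer: 6 1 7
8 3 4
0 2 5

Derivation:
After move 1 (L):
3 6 7
8 1 4
0 2 5

After move 2 (U):
3 6 7
0 1 4
8 2 5

After move 3 (R):
3 6 7
1 0 4
8 2 5

After move 4 (L):
3 6 7
0 1 4
8 2 5

After move 5 (U):
0 6 7
3 1 4
8 2 5

After move 6 (R):
6 0 7
3 1 4
8 2 5

After move 7 (L):
0 6 7
3 1 4
8 2 5

After move 8 (R):
6 0 7
3 1 4
8 2 5

After move 9 (D):
6 1 7
3 0 4
8 2 5

After move 10 (L):
6 1 7
0 3 4
8 2 5

After move 11 (D):
6 1 7
8 3 4
0 2 5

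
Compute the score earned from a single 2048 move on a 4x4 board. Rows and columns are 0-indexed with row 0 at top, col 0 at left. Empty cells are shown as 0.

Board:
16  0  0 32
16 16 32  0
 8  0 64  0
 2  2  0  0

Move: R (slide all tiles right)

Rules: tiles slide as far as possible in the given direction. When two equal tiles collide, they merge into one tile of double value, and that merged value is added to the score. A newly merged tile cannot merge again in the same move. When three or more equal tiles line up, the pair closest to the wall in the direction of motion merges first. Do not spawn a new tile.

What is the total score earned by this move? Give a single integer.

Answer: 36

Derivation:
Slide right:
row 0: [16, 0, 0, 32] -> [0, 0, 16, 32]  score +0 (running 0)
row 1: [16, 16, 32, 0] -> [0, 0, 32, 32]  score +32 (running 32)
row 2: [8, 0, 64, 0] -> [0, 0, 8, 64]  score +0 (running 32)
row 3: [2, 2, 0, 0] -> [0, 0, 0, 4]  score +4 (running 36)
Board after move:
 0  0 16 32
 0  0 32 32
 0  0  8 64
 0  0  0  4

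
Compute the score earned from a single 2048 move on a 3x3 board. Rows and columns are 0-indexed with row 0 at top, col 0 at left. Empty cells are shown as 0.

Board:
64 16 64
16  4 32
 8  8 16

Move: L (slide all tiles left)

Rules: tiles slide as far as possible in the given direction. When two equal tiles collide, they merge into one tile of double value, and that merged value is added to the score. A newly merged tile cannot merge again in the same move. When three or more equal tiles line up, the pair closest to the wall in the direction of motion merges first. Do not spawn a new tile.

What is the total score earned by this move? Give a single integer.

Slide left:
row 0: [64, 16, 64] -> [64, 16, 64]  score +0 (running 0)
row 1: [16, 4, 32] -> [16, 4, 32]  score +0 (running 0)
row 2: [8, 8, 16] -> [16, 16, 0]  score +16 (running 16)
Board after move:
64 16 64
16  4 32
16 16  0

Answer: 16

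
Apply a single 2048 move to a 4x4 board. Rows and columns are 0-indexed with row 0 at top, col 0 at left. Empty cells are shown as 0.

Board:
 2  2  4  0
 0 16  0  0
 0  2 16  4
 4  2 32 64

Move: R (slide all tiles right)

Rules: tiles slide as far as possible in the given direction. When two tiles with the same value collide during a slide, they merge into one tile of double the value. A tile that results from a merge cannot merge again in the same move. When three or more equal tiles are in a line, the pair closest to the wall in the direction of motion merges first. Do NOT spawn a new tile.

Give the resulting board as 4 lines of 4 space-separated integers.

Answer:  0  0  4  4
 0  0  0 16
 0  2 16  4
 4  2 32 64

Derivation:
Slide right:
row 0: [2, 2, 4, 0] -> [0, 0, 4, 4]
row 1: [0, 16, 0, 0] -> [0, 0, 0, 16]
row 2: [0, 2, 16, 4] -> [0, 2, 16, 4]
row 3: [4, 2, 32, 64] -> [4, 2, 32, 64]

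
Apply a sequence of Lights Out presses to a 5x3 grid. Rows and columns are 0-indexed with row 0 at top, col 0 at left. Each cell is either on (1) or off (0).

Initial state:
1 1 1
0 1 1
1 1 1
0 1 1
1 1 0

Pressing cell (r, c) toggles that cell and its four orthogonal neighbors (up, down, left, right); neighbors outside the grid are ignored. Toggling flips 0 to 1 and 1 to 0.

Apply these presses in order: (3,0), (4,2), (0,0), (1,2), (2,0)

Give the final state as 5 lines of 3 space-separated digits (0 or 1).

After press 1 at (3,0):
1 1 1
0 1 1
0 1 1
1 0 1
0 1 0

After press 2 at (4,2):
1 1 1
0 1 1
0 1 1
1 0 0
0 0 1

After press 3 at (0,0):
0 0 1
1 1 1
0 1 1
1 0 0
0 0 1

After press 4 at (1,2):
0 0 0
1 0 0
0 1 0
1 0 0
0 0 1

After press 5 at (2,0):
0 0 0
0 0 0
1 0 0
0 0 0
0 0 1

Answer: 0 0 0
0 0 0
1 0 0
0 0 0
0 0 1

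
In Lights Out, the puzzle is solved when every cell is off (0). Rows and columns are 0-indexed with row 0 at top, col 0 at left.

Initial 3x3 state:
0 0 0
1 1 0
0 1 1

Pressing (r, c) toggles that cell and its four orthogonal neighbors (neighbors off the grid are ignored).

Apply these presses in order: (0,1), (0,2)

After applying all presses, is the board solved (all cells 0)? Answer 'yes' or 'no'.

After press 1 at (0,1):
1 1 1
1 0 0
0 1 1

After press 2 at (0,2):
1 0 0
1 0 1
0 1 1

Lights still on: 5

Answer: no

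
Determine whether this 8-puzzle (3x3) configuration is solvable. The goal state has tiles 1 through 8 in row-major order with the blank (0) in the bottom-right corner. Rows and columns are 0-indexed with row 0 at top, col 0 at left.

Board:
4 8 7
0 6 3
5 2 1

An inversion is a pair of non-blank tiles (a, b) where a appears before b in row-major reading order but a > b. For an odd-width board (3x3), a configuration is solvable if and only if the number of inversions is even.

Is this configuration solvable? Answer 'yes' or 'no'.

Inversions (pairs i<j in row-major order where tile[i] > tile[j] > 0): 23
23 is odd, so the puzzle is not solvable.

Answer: no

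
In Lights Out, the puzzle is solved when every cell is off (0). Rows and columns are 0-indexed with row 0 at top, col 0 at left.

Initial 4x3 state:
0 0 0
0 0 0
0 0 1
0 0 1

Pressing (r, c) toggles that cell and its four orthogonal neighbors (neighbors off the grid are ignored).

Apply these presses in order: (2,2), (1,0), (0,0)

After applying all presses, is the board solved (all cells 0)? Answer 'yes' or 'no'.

Answer: no

Derivation:
After press 1 at (2,2):
0 0 0
0 0 1
0 1 0
0 0 0

After press 2 at (1,0):
1 0 0
1 1 1
1 1 0
0 0 0

After press 3 at (0,0):
0 1 0
0 1 1
1 1 0
0 0 0

Lights still on: 5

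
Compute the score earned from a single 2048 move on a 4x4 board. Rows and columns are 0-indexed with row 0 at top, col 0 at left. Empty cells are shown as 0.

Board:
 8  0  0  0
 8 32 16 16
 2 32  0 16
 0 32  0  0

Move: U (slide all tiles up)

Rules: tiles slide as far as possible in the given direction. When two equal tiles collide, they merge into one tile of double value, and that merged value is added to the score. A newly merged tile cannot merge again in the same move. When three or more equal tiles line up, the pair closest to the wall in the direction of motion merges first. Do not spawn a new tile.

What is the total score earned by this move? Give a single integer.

Slide up:
col 0: [8, 8, 2, 0] -> [16, 2, 0, 0]  score +16 (running 16)
col 1: [0, 32, 32, 32] -> [64, 32, 0, 0]  score +64 (running 80)
col 2: [0, 16, 0, 0] -> [16, 0, 0, 0]  score +0 (running 80)
col 3: [0, 16, 16, 0] -> [32, 0, 0, 0]  score +32 (running 112)
Board after move:
16 64 16 32
 2 32  0  0
 0  0  0  0
 0  0  0  0

Answer: 112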